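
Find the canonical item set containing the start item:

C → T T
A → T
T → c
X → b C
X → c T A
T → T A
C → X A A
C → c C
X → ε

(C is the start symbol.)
First, augment the grammar with C' → C
I₀ = CLOSURE({ [C' → . C] }):
  [C' → . C] has the dot before C: add [C → . T T], [C → . X A A], [C → . c C]
  [C → . T T] has the dot before T: add [T → . c], [T → . T A]
  [C → . X A A] has the dot before X: add [X → . b C], [X → . c T A], [X → .]
No further items can be added.

I₀ = { [C → . T T], [C → . X A A], [C → . c C], [C' → . C], [T → . T A], [T → . c], [X → . b C], [X → . c T A], [X → .] }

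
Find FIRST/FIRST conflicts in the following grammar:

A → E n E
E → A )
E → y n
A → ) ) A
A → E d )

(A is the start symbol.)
Yes. A → E n E / A → ')' ')' A on { ')' }; A → E n E / A → E d ')' on { ')', 'y' }; A → ')' ')' A / A → E d ')' on { ')' }; E → A ')' / E → y n on { 'y' }

A FIRST/FIRST conflict occurs when two productions N → α and N → β for the same non-terminal have FIRST(α) ∩ FIRST(β) ≠ ∅ (with ε ∈ FIRST of a nullable right-hand side, so two nullable alternatives also conflict).

FIRST sets of the non-terminals at (or reachable through a nullable prefix from) the front of some alternative:
  FIRST(E) = { ')', 'y' }
  FIRST(A) = { ')', 'y' }

Productions for A:
  A → E n E: FIRST = { ')', 'y' }
  A → ) ) A: FIRST = { ')' }
  A → E d ): FIRST = { ')', 'y' }
Productions for E:
  E → A ): FIRST = { ')', 'y' }
  E → y n: FIRST = { 'y' }

Conflict for A: A → E n E and A → ) ) A
  Overlap: { ')' }
Conflict for A: A → E n E and A → E d )
  Overlap: { ')', 'y' }
Conflict for A: A → ) ) A and A → E d )
  Overlap: { ')' }
Conflict for E: E → A ) and E → y n
  Overlap: { 'y' }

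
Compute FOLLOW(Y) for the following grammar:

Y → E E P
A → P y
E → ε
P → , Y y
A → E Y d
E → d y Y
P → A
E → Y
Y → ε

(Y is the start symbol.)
To compute FOLLOW(Y), find every occurrence of Y on a right-hand side N → α Y β: add FIRST(β) \ {ε}, and if β is empty or nullable also add FOLLOW(N). Iterate to a fixed point.

Y is the start symbol, so $ ∈ FOLLOW(Y).
In P → , Y y: Y is followed by y, add FIRST(y) \ {ε} = { 'y' }
In A → E Y d: Y is followed by d, add FIRST(d) \ {ε} = { 'd' }
In E → d y Y: Y is at the end, add FOLLOW(E)
In E → Y: Y is at the end, add FOLLOW(E)

The FOLLOW sets referred to above (computed the same way, to a fixed point):
  FOLLOW(E) = { ',', 'd' }

Taking the union: FOLLOW(Y) = { $, ',', 'd', 'y' }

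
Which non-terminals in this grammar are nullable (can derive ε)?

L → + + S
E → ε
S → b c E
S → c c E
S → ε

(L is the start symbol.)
A non-terminal is nullable if it can derive ε (the empty string): either it has an ε-production, or it has a production whose right-hand side consists entirely of nullable non-terminals.

ε-productions: E → ε, S → ε
So E, S are immediately nullable.
No further non-terminal can be added: every production for the remaining non-terminals contains a terminal or a non-nullable non-terminal.
Nullable = { 'E', 'S' }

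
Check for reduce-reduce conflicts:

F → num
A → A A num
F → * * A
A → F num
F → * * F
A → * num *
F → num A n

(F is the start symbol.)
Augment with F' → F and build the canonical LR(0) collection (I0 = CLOSURE({[F' → . F]}), then GOTO on every symbol after a dot until no new states appear). It has 16 states:
  I0: { [F → . * * A], [F → . * * F], [F → . num A n], [F → . num], [F' → . F] }  — shift
  I1: { [F → * . * A], [F → * . * F] }  — shift
  I2: { [F' → F .] }  — accept
  I3: { [A → . * num *], [A → . A A num], [A → . F num], [F → . * * A], [F → . * * F], [F → . num A n], [F → . num], [F → num . A n], [F → num .] }  — shift, reduce
  I4: { [A → * . num *], [F → * . * A], [F → * . * F] }  — shift
  I5: { [A → . * num *], [A → . A A num], [A → . F num], [A → A . A num], [F → . * * A], [F → . * * F], [F → . num A n], [F → . num], [F → num A . n] }  — shift
  I6: { [A → F . num] }  — shift
  I7: { [A → F num .] }  — reduce
  I8: { [A → . * num *], [A → . A A num], [A → . F num], [A → A . A num], [A → A A . num], [F → . * * A], [F → . * * F], [F → . num A n], [F → . num] }  — shift
  I9: { [F → num A n .] }  — reduce
  I10: { [A → . * num *], [A → . A A num], [A → . F num], [A → A A num .], [F → . * * A], [F → . * * F], [F → . num A n], [F → . num], [F → num . A n], [F → num .] }  — shift, 2 reduces
  I11: { [A → . * num *], [A → . A A num], [A → . F num], [F → * * . A], [F → * * . F], [F → . * * A], [F → . * * F], [F → . num A n], [F → . num] }  — shift
  I12: { [A → * num . *] }  — shift
  I13: { [A → * num * .] }  — reduce
  I14: { [A → . * num *], [A → . A A num], [A → . F num], [A → A . A num], [F → * * A .], [F → . * * A], [F → . * * F], [F → . num A n], [F → . num] }  — shift, reduce
  I15: { [A → F . num], [F → * * F .] }  — shift, reduce

I10 contains complete items [A → A A num .], [F → num .] — reduce-reduce conflict.

Answer: Yes — I10: [A → A A num .] vs [F → num .]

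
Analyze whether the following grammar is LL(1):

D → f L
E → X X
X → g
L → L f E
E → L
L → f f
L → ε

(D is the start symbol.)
A grammar is LL(1) if for each non-terminal N with multiple productions, the predict sets of those productions are pairwise disjoint, where PREDICT(N → α) = (FIRST(α) \ {ε}) ∪ (FOLLOW(N) if α ⇒* ε).

Relevant sets:
  FIRST(X) = { 'g' }
  FIRST(L) = { 'f', ε }
  FOLLOW(E) = { $, 'f' }
  FOLLOW(L) = { $, 'f' }

For E:
  PREDICT(E → X X) = { 'g' }
  PREDICT(E → L) = { $, 'f' }
For L:
  PREDICT(L → L f E) = { 'f' }
  PREDICT(L → f f) = { 'f' }
  PREDICT(L → ε) = { $, 'f' }
D, X have a single production, so nothing to check there.

Conflict found: Predict set conflict for L: { 'f' }
The grammar is NOT LL(1).

Answer: No. Predict set conflict for L: { 'f' }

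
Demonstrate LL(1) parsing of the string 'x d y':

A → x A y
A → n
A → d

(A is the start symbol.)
Stack is shown with the top on the left.

Stack    Input    Action
------------------------
A $      x d y $  output A → x A y
x A y $  x d y $  match 'x'
A y $    d y $    output A → d
d y $    d y $    match 'd'
y $      y $      match 'y'
$        $        accept

The string is accepted.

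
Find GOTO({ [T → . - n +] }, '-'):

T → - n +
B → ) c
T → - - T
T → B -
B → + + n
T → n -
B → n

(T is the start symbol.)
{ [T → - . n +] }

GOTO(I, '-') = CLOSURE({ [A → αX.β] : [A → α.Xβ] ∈ I, X = '-' })

Items with dot before '-', with the dot advanced:
  [T → . - n +] → [T → - . n +]
Closure adds nothing (no advanced item has the dot before a non-terminal).

GOTO = { [T → - . n +] }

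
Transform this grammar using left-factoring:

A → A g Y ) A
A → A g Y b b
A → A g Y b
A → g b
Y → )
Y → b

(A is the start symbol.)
Left-factoring transforms A → αβ₁ | αβ₂ into A → αA' and A' → β₁ | β₂
(α is the longest common prefix among the alternatives). Repeat until
no nonterminal has two alternatives with a common prefix.

Round 1: A has alternatives sharing prefix 'A g Y'. Introduce A': A → A g Y A'
  Add: A' → ) A
  Add: A' → b b
  Add: A' → b

Round 2: A' has alternatives sharing prefix 'b'. Introduce A'': A' → b A''
  Add: A'' → b
  Add: A'' → ε

No remaining common prefixes — done.

Resulting grammar:
A → A g Y A'
A' → ) A
A' → b A''
A'' → b
A'' → ε
A → g b
Y → )
Y → b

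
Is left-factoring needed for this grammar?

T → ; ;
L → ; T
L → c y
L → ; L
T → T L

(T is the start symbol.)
Left-factoring is needed when two productions for the same non-terminal
share a common prefix on the right-hand side.

Productions for T:
  T → ; ;
  T → T L
Productions for L:
  L → ; T
  L → c y
  L → ; L

Found common prefix ';' in productions for L

Answer: Yes, L has productions with common prefix ';'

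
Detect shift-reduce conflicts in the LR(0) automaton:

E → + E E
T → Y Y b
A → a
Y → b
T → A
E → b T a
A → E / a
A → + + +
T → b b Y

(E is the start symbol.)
Yes — I10: [Y → b .] vs [A → . + + +]; I11: [Y → b .] vs [A → . + + +]; I12: [T → b b Y .] vs [Y → . b]; I22: [A → + + + .] vs [E → . + E E]

Augment with E' → E and build the canonical LR(0) collection (I0 = CLOSURE({[E' → . E]}), then GOTO on every symbol after a dot until no new states appear). It has 23 states:
  I0: { [E → . + E E], [E → . b T a], [E' → . E] }  — shift
  I1: { [E → + . E E], [E → . + E E], [E → . b T a] }  — shift
  I2: { [E' → E .] }  — accept
  I3: { [A → . + + +], [A → . E / a], [A → . a], [E → . + E E], [E → . b T a], [E → b . T a], [T → . A], [T → . Y Y b], [T → . b b Y], [Y → . b] }  — shift
  I4: { [A → + . + +], [E → + . E E], [E → . + E E], [E → . b T a] }  — shift
  I5: { [T → A .] }  — reduce
  I6: { [A → E . / a] }  — shift
  I7: { [E → b T . a] }  — shift
  I8: { [T → Y . Y b], [Y → . b] }  — shift
  I9: { [A → a .] }  — reduce
  I10: { [A → . + + +], [A → . E / a], [A → . a], [E → . + E E], [E → . b T a], [E → b . T a], [T → . A], [T → . Y Y b], [T → . b b Y], [T → b . b Y], [Y → . b], [Y → b .] }  — shift, reduce
  I11: { [A → . + + +], [A → . E / a], [A → . a], [E → . + E E], [E → . b T a], [E → b . T a], [T → . A], [T → . Y Y b], [T → . b b Y], [T → b . b Y], [T → b b . Y], [Y → . b], [Y → b .] }  — shift, reduce
  I12: { [T → Y . Y b], [T → b b Y .], [Y → . b] }  — shift, reduce
  I13: { [T → Y Y . b] }  — shift
  I14: { [Y → b .] }  — reduce
  I15: { [T → Y Y b .] }  — reduce
  I16: { [E → b T a .] }  — reduce
  I17: { [A → E / . a] }  — shift
  I18: { [A → E / a .] }  — reduce
  I19: { [A → + + . +], [E → + . E E], [E → . + E E], [E → . b T a] }  — shift
  I20: { [E → + E . E], [E → . + E E], [E → . b T a] }  — shift
  I21: { [E → + E E .] }  — reduce
  I22: { [A → + + + .], [E → + . E E], [E → . + E E], [E → . b T a] }  — shift, reduce

I10 contains reduce item [Y → b .] and shift items [A → . + + +], [A → . a], [E → . + E E], [E → . b T a], [T → . b b Y], [T → b . b Y], [Y → . b] — shift-reduce conflict.
I11 contains reduce item [Y → b .] and shift items [A → . + + +], [A → . a], [E → . + E E], [E → . b T a], [T → . b b Y], [T → b . b Y], [Y → . b] — shift-reduce conflict.
I12 contains reduce item [T → b b Y .] and shift item [Y → . b] — shift-reduce conflict.
I22 contains reduce item [A → + + + .] and shift items [E → . + E E], [E → . b T a] — shift-reduce conflict.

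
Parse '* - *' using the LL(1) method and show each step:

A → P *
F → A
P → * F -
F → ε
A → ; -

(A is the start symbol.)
LL(1) parsing maintains a stack (initially the start symbol over $) and the input. At each step: if the stack top is a terminal, match it against the current input token; if it is a non-terminal N, replace it with the RHS of M[N, lookahead] (the unique production whose predict set contains the lookahead).

Stack is shown with the top on the left.

Stack      Input    Action
--------------------------
A $        * - * $  output A → P *
P * $      * - * $  output P → * F -
* F - * $  * - * $  match '*'
F - * $    - * $    output F → ε
- * $      - * $    match '-'
* $        * $      match '*'
$          $        accept

The string is accepted.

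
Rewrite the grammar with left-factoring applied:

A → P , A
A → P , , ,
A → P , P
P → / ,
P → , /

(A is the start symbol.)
A → P , A'
A' → A
A' → , ,
A' → P
P → / ,
P → , /

Left-factoring transforms A → αβ₁ | αβ₂ into A → αA' and A' → β₁ | β₂
(α is the longest common prefix among the alternatives). Repeat until
no nonterminal has two alternatives with a common prefix.

Round 1: A has alternatives sharing prefix 'P ,'. Introduce A': A → P , A'
  Add: A' → A
  Add: A' → , ,
  Add: A' → P

No remaining common prefixes — done.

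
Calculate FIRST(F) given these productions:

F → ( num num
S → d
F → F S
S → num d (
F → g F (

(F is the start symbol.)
{ '(', 'g' }

To compute FIRST(F), examine every production with F on the left-hand side, reading each right-hand side left to right until a non-nullable symbol is reached.

From F → ( num num:
  - '(' is a terminal: add '(' and stop
From F → F S:
  - F is the symbol being defined: contributes nothing new
    F is not nullable, so stop
From F → g F (:
  - g is a terminal: add 'g' and stop

Collecting: FIRST(F) = { '(', 'g' }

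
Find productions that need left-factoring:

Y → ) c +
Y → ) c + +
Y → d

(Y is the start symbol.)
Left-factoring is needed when two productions for the same non-terminal
share a common prefix on the right-hand side.

Productions for Y:
  Y → ) c +
  Y → ) c + +
  Y → d

Found common prefix ') c +' in productions for Y

Answer: Yes, Y has productions with common prefix ') c +'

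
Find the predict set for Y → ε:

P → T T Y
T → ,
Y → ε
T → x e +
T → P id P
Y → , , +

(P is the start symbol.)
PREDICT(Y → ε) = (FIRST(RHS) \ {ε}) ∪ (FOLLOW(Y) if ε ∈ FIRST(RHS), i.e. RHS ⇒* ε)
The right-hand side is ε (FIRST(ε) = { ε }), so the predict set is FOLLOW(Y) = { $, ',', 'id', 'x' }
PREDICT(Y → ε) = { $, ',', 'id', 'x' }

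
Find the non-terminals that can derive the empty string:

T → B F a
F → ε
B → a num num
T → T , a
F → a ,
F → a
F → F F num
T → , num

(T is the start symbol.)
ε-productions: F → ε
So F is immediately nullable.
No further non-terminal can be added: every production for the remaining non-terminals contains a terminal or a non-nullable non-terminal.
Nullable = { 'F' }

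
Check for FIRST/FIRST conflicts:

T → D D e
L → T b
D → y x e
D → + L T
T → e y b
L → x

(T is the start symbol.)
No FIRST/FIRST conflicts.

FIRST sets of the non-terminals at (or reachable through a nullable prefix from) the front of some alternative:
  FIRST(D) = { '+', 'y' }
  FIRST(T) = { '+', 'e', 'y' }

Productions for T:
  T → D D e: FIRST = { '+', 'y' }
  T → e y b: FIRST = { 'e' }
Productions for L:
  L → T b: FIRST = { '+', 'e', 'y' }
  L → x: FIRST = { 'x' }
Productions for D:
  D → y x e: FIRST = { 'y' }
  D → + L T: FIRST = { '+' }

All alternatives of each non-terminal have pairwise disjoint FIRST sets.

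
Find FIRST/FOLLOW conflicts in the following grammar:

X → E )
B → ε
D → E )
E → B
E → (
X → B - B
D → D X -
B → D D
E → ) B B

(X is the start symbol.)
Yes. B → D D with FOLLOW(B) on { '(', ')' }; E → ')' B B with FOLLOW(E) on { ')' }

A FIRST/FOLLOW conflict occurs when a non-terminal N has a nullable alternative N → β (β ⇒* ε) and another alternative N → α with FIRST(α) ∩ FOLLOW(N) ≠ ∅: on such a lookahead the parser cannot decide between expanding α and letting N vanish via β.

Nullable non-terminals: B, E.
FIRST sets used below: FIRST(D) = { '(', ')' }, FIRST(B) = { '(', ')', ε }

B: nullable alternative(s) B → ε; FOLLOW(B) = { $, '(', ')', '-' }
  B → ε: FIRST \ {ε} = { } — this is the only nullable alternative, skip
  B → D D: FIRST \ {ε} = { '(', ')' } — overlaps FOLLOW(B) on { '(', ')' }: CONFLICT

E: nullable alternative(s) E → B; FOLLOW(E) = { ')' }
  E → B: FIRST \ {ε} = { '(', ')' } — this is the only nullable alternative, skip
  E → (: FIRST \ {ε} = { '(' } — disjoint from FOLLOW(E)
  E → ) B B: FIRST \ {ε} = { ')' } — overlaps FOLLOW(E) on { ')' }: CONFLICT

D, X have no nullable alternative, so no FIRST/FOLLOW check is needed there.

So the grammar has 2 FIRST/FOLLOW conflicts (marked CONFLICT above).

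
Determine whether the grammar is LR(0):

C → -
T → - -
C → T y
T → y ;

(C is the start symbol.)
A grammar is LR(0) if no state in the canonical LR(0) collection has:
  - both a shift item (dot before a terminal) and a complete item (shift-reduce conflict), or
  - two or more complete items (reduce-reduce conflict; the accept item [C' → C .] counts as a complete item here).

Augment with C' → C and build the canonical LR(0) collection (I0 = CLOSURE({[C' → . C]}), then GOTO on every symbol after a dot until no new states appear). It has 8 states:
  I0: { [C → . -], [C → . T y], [C' → . C], [T → . - -], [T → . y ;] }  — shift
  I1: { [C → - .], [T → - . -] }  — shift, reduce
  I2: { [C' → C .] }  — accept
  I3: { [C → T . y] }  — shift
  I4: { [T → y . ;] }  — shift
  I5: { [T → y ; .] }  — reduce
  I6: { [C → T y .] }  — reduce
  I7: { [T → - - .] }  — reduce

Conflict in state I1:
  Shift-reduce conflict between [C → - .] and [T → - . -]
So the grammar is NOT LR(0).

Answer: No. Shift-reduce conflict between [C → - .] and [T → - . -]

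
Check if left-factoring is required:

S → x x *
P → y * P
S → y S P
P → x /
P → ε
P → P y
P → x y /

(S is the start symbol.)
Left-factoring is needed when two productions for the same non-terminal
share a common prefix on the right-hand side.

Productions for S:
  S → x x *
  S → y S P
Productions for P:
  P → y * P
  P → x /
  P → ε
  P → P y
  P → x y /

Found common prefix 'x' in productions for P

Answer: Yes, P has productions with common prefix 'x'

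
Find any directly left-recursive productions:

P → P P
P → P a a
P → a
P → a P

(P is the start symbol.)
Direct left recursion occurs when N → N α for some non-terminal N (the right-hand side begins with the left-hand side itself).

P → P P: LEFT RECURSIVE (starts with P)
P → P a a: LEFT RECURSIVE (starts with P)
P → a: starts with a
P → a P: starts with a

The grammar has direct left recursion on: P.

Answer: Yes, P is left-recursive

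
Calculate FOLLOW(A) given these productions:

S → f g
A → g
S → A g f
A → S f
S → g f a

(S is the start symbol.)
To compute FOLLOW(A), find every occurrence of A on a right-hand side N → α A β: add FIRST(β) \ {ε}, and if β is empty or nullable also add FOLLOW(N). Iterate to a fixed point.

In S → A g f: A is followed by g f, add FIRST(g f) \ {ε} = { 'g' }

Taking the union: FOLLOW(A) = { 'g' }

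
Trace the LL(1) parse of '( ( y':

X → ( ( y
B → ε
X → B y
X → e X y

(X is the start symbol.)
LL(1) parsing maintains a stack (initially the start symbol over $) and the input. At each step: if the stack top is a terminal, match it against the current input token; if it is a non-terminal N, replace it with the RHS of M[N, lookahead] (the unique production whose predict set contains the lookahead).

Stack is shown with the top on the left.

Stack    Input    Action
------------------------
X $      ( ( y $  output X → ( ( y
( ( y $  ( ( y $  match '('
( y $    ( y $    match '('
y $      y $      match 'y'
$        $        accept

The string is accepted.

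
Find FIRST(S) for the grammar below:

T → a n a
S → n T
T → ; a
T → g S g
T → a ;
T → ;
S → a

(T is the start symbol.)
To compute FIRST(S), examine every production with S on the left-hand side, reading each right-hand side left to right until a non-nullable symbol is reached.

From S → n T:
  - n is a terminal: add 'n' and stop
From S → a:
  - a is a terminal: add 'a' and stop

Collecting: FIRST(S) = { 'a', 'n' }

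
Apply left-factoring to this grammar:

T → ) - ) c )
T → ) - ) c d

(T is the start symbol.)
Left-factoring transforms A → αβ₁ | αβ₂ into A → αA' and A' → β₁ | β₂
(α is the longest common prefix among the alternatives). Repeat until
no nonterminal has two alternatives with a common prefix.

Round 1: T has alternatives sharing prefix ') - ) c'. Introduce T': T → ) - ) c T'
  Add: T' → )
  Add: T' → d

No remaining common prefixes — done.

Resulting grammar:
T → ) - ) c T'
T' → )
T' → d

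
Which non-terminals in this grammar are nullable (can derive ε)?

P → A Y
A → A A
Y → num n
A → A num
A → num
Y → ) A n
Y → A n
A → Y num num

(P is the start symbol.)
None

A non-terminal is nullable if it can derive ε (the empty string): either it has an ε-production, or it has a production whose right-hand side consists entirely of nullable non-terminals.

There are no ε-productions, so no non-terminal can derive ε.
No non-terminals are nullable.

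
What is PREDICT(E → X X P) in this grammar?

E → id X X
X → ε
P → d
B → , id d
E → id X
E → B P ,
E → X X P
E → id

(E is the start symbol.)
{ 'd' }

PREDICT(E → X X P) = (FIRST(RHS) \ {ε}) ∪ (FOLLOW(E) if ε ∈ FIRST(RHS), i.e. RHS ⇒* ε)
FIRST(X) = { ε }
FIRST(P) = { 'd' }
FIRST(X X P) = { 'd' }
ε ∉ FIRST(X X P), so FOLLOW(E) is not added.
PREDICT(E → X X P) = { 'd' }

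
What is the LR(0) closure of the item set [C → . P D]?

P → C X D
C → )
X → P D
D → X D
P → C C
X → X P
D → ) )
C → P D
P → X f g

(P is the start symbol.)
{ [C → . )], [C → . P D], [P → . C C], [P → . C X D], [P → . X f g], [X → . P D], [X → . X P] }

To compute CLOSURE, for each item [A → α.Bβ] where B is a non-terminal, add [B → .γ] for all productions B → γ; repeat for the newly added items until nothing changes.

Start with: [C → . P D]
  [C → . P D] has the dot before P: add [P → . C X D], [P → . C C], [P → . X f g]
  [P → . C X D] has the dot before C: add [C → . )]
  [P → . X f g] has the dot before X: add [X → . P D], [X → . X P]
No further items can be added.

CLOSURE = { [C → . )], [C → . P D], [P → . C C], [P → . C X D], [P → . X f g], [X → . P D], [X → . X P] }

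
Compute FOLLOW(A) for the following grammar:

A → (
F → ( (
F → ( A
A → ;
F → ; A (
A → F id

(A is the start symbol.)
A is the start symbol, so $ ∈ FOLLOW(A).
In F → ( A: A is at the end, add FOLLOW(F)
In F → ; A (: A is followed by '(', add FIRST('(') \ {ε} = { '(' }

The FOLLOW sets referred to above (computed the same way, to a fixed point):
  FOLLOW(F) = { 'id' }

Taking the union: FOLLOW(A) = { $, '(', 'id' }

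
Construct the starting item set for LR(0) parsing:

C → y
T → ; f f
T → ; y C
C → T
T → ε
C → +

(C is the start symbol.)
{ [C → . +], [C → . T], [C → . y], [C' → . C], [T → . ; f f], [T → . ; y C], [T → .] }

First, augment the grammar with C' → C
I₀ = CLOSURE({ [C' → . C] }):
  [C' → . C] has the dot before C: add [C → . y], [C → . T], [C → . +]
  [C → . T] has the dot before T: add [T → . ; f f], [T → . ; y C], [T → .]
No further items can be added.

I₀ = { [C → . +], [C → . T], [C → . y], [C' → . C], [T → . ; f f], [T → . ; y C], [T → .] }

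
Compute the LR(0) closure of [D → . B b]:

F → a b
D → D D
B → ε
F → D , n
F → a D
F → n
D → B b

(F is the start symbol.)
{ [B → .], [D → . B b] }

Start with: [D → . B b]
  [D → . B b] has the dot before B: add [B → .]
No further items can be added.

CLOSURE = { [B → .], [D → . B b] }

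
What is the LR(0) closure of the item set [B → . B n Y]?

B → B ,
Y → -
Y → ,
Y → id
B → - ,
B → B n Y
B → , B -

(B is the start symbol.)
{ [B → . , B -], [B → . - ,], [B → . B ,], [B → . B n Y] }

To compute CLOSURE, for each item [A → α.Bβ] where B is a non-terminal, add [B → .γ] for all productions B → γ; repeat for the newly added items until nothing changes.

Start with: [B → . B n Y]
  [B → . B n Y] has the dot before B: add [B → . B ,], [B → . - ,], [B → . , B -]
No further items can be added.

CLOSURE = { [B → . , B -], [B → . - ,], [B → . B ,], [B → . B n Y] }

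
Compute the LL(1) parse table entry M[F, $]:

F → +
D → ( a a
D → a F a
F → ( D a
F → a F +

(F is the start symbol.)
Empty (error entry)

To find M[F, $], we find productions for F where $ is in the predict set (PREDICT(N → α) = (FIRST(α) \ {ε}) ∪ (FOLLOW(N) if α ⇒* ε)).

F → +: PREDICT = { '+' }
F → ( D a: PREDICT = { '(' }
F → a F +: PREDICT = { 'a' }

M[F, $] is empty (no production applies)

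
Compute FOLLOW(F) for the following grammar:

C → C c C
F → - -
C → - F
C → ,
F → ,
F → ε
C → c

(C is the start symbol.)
{ $, 'c' }

To compute FOLLOW(F), find every occurrence of F on a right-hand side N → α F β: add FIRST(β) \ {ε}, and if β is empty or nullable also add FOLLOW(N). Iterate to a fixed point.

In C → - F: F is at the end, add FOLLOW(C)

The FOLLOW sets referred to above (computed the same way, to a fixed point):
  FOLLOW(C) = { $, 'c' }

Taking the union: FOLLOW(F) = { $, 'c' }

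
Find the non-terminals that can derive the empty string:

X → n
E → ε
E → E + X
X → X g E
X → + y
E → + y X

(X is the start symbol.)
{ 'E' }

ε-productions: E → ε
So E is immediately nullable.
No further non-terminal can be added: every production for the remaining non-terminals contains a terminal or a non-nullable non-terminal.
Nullable = { 'E' }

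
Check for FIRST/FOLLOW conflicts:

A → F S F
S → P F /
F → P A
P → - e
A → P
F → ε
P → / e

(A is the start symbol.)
Yes. F → P A with FOLLOW(F) on { '-', '/' }

A FIRST/FOLLOW conflict occurs when a non-terminal N has a nullable alternative N → β (β ⇒* ε) and another alternative N → α with FIRST(α) ∩ FOLLOW(N) ≠ ∅: on such a lookahead the parser cannot decide between expanding α and letting N vanish via β.

Nullable non-terminals: F.
FIRST sets used below: FIRST(P) = { '-', '/' }

F: nullable alternative(s) F → ε; FOLLOW(F) = { $, '-', '/' }
  F → P A: FIRST \ {ε} = { '-', '/' } — overlaps FOLLOW(F) on { '-', '/' }: CONFLICT
  F → ε: FIRST \ {ε} = { } — this is the only nullable alternative, skip

A, P, S have no nullable alternative, so no FIRST/FOLLOW check is needed there.

So the grammar has 1 FIRST/FOLLOW conflict (marked CONFLICT above).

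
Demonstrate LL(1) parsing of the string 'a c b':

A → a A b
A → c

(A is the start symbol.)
LL(1) parsing maintains a stack (initially the start symbol over $) and the input. At each step: if the stack top is a terminal, match it against the current input token; if it is a non-terminal N, replace it with the RHS of M[N, lookahead] (the unique production whose predict set contains the lookahead).

Stack is shown with the top on the left.

Stack    Input    Action
------------------------
A $      a c b $  output A → a A b
a A b $  a c b $  match 'a'
A b $    c b $    output A → c
c b $    c b $    match 'c'
b $      b $      match 'b'
$        $        accept

The string is accepted.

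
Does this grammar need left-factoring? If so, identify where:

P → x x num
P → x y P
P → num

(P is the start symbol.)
Yes, P has productions with common prefix 'x'

Left-factoring is needed when two productions for the same non-terminal
share a common prefix on the right-hand side.

Productions for P:
  P → x x num
  P → x y P
  P → num

Found common prefix 'x' in productions for P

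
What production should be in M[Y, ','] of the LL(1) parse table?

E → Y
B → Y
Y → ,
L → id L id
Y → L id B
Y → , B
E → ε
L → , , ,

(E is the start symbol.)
To find M[Y, ','], we find productions for Y where ',' is in the predict set (PREDICT(N → α) = (FIRST(α) \ {ε}) ∪ (FOLLOW(N) if α ⇒* ε)).

Relevant sets:
  FIRST(L) = { ',', 'id' }

Y → ,: PREDICT = { ',' }
  ',' is in predict set, so this production goes in M[Y, ',']
Y → L id B: PREDICT = { ',', 'id' }
  ',' is in predict set, so this production goes in M[Y, ',']
Y → , B: PREDICT = { ',' }
  ',' is in predict set, so this production goes in M[Y, ',']

M[Y, ','] = Y → ,, Y → L id B, Y → , B  (a multiply-defined cell — the grammar is not LL(1))

Answer: Y → ,, Y → L id B, Y → , B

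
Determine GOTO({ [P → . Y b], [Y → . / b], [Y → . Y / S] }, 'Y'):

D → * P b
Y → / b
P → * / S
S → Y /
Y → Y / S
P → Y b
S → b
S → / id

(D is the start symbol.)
GOTO(I, 'Y') = CLOSURE({ [A → αX.β] : [A → α.Xβ] ∈ I, X = 'Y' })

Items with dot before 'Y', with the dot advanced:
  [P → . Y b] → [P → Y . b]
  [Y → . Y / S] → [Y → Y . / S]
Closure adds nothing (no advanced item has the dot before a non-terminal).

GOTO = { [P → Y . b], [Y → Y . / S] }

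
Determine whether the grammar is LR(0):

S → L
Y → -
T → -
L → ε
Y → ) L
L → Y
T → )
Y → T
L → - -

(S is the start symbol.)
A grammar is LR(0) if no state in the canonical LR(0) collection has:
  - both a shift item (dot before a terminal) and a complete item (shift-reduce conflict), or
  - two or more complete items (reduce-reduce conflict; the accept item [S' → S .] counts as a complete item here).

Augment with S' → S and build the canonical LR(0) collection (I0 = CLOSURE({[S' → . S]}), then GOTO on every symbol after a dot until no new states appear). It has 9 states:
  I0: { [L → . - -], [L → . Y], [L → .], [S → . L], [S' → . S], [T → . )], [T → . -], [Y → . ) L], [Y → . -], [Y → . T] }  — shift, reduce
  I1: { [L → . - -], [L → . Y], [L → .], [T → ) .], [T → . )], [T → . -], [Y → ) . L], [Y → . ) L], [Y → . -], [Y → . T] }  — shift, 2 reduces
  I2: { [L → - . -], [T → - .], [Y → - .] }  — shift, 2 reduces
  I3: { [S → L .] }  — reduce
  I4: { [S' → S .] }  — accept
  I5: { [Y → T .] }  — reduce
  I6: { [L → Y .] }  — reduce
  I7: { [L → - - .] }  — reduce
  I8: { [Y → ) L .] }  — reduce

Conflict in state I0:
  Shift-reduce conflict between [L → .] and [L → . - -]
So the grammar is NOT LR(0).

Answer: No. Shift-reduce conflict between [L → .] and [L → . - -]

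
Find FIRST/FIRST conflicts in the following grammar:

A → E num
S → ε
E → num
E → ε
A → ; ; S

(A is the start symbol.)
A FIRST/FIRST conflict occurs when two productions N → α and N → β for the same non-terminal have FIRST(α) ∩ FIRST(β) ≠ ∅ (with ε ∈ FIRST of a nullable right-hand side, so two nullable alternatives also conflict).

FIRST sets of the non-terminals at (or reachable through a nullable prefix from) the front of some alternative:
  FIRST(E) = { 'num', ε }

Productions for A:
  A → E num: FIRST = { 'num' }
  A → ; ; S: FIRST = { ';' }
Productions for E:
  E → num: FIRST = { 'num' }
  E → ε: FIRST = { ε }
S has only one production, so no FIRST/FIRST conflict is possible there.

All alternatives of each non-terminal have pairwise disjoint FIRST sets.

Answer: No FIRST/FIRST conflicts.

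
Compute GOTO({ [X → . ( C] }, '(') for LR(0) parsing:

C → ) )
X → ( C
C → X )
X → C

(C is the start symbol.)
{ [C → . ) )], [C → . X )], [X → ( . C], [X → . ( C], [X → . C] }

GOTO(I, '(') = CLOSURE({ [A → αX.β] : [A → α.Xβ] ∈ I, X = '(' })

Items with dot before '(', with the dot advanced:
  [X → . ( C] → [X → ( . C]
Closure of the advanced items:
  [X → ( . C] has the dot before C: add [C → . ) )], [C → . X )]
  [C → . X )] has the dot before X: add [X → . ( C], [X → . C]

GOTO = { [C → . ) )], [C → . X )], [X → ( . C], [X → . ( C], [X → . C] }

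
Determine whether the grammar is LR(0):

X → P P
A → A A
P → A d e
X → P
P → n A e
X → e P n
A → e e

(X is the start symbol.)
No. Shift-reduce conflict between [X → P .] and [A → . e e]

A grammar is LR(0) if no state in the canonical LR(0) collection has:
  - both a shift item (dot before a terminal) and a complete item (shift-reduce conflict), or
  - two or more complete items (reduce-reduce conflict; the accept item [X' → X .] counts as a complete item here).

Augment with X' → X and build the canonical LR(0) collection (I0 = CLOSURE({[X' → . X]}), then GOTO on every symbol after a dot until no new states appear). It has 17 states:
  I0: { [A → . A A], [A → . e e], [P → . A d e], [P → . n A e], [X → . P P], [X → . P], [X → . e P n], [X' → . X] }  — shift
  I1: { [A → . A A], [A → . e e], [A → A . A], [P → A . d e] }  — shift
  I2: { [A → . A A], [A → . e e], [P → . A d e], [P → . n A e], [X → P . P], [X → P .] }  — shift, reduce
  I3: { [X' → X .] }  — accept
  I4: { [A → . A A], [A → . e e], [A → e . e], [P → . A d e], [P → . n A e], [X → e . P n] }  — shift
  I5: { [A → . A A], [A → . e e], [P → n . A e] }  — shift
  I6: { [A → . A A], [A → . e e], [A → A . A], [P → n A . e] }  — shift
  I7: { [A → e . e] }  — shift
  I8: { [A → e e .] }  — reduce
  I9: { [A → . A A], [A → . e e], [A → A . A], [A → A A .] }  — shift, reduce
  I10: { [A → e . e], [P → n A e .] }  — shift, reduce
  I11: { [X → e P . n] }  — shift
  I12: { [A → e . e], [A → e e .] }  — shift, reduce
  I13: { [X → e P n .] }  — reduce
  I14: { [X → P P .] }  — reduce
  I15: { [P → A d . e] }  — shift
  I16: { [P → A d e .] }  — reduce

Conflict in state I2:
  Shift-reduce conflict between [X → P .] and [A → . e e]
So the grammar is NOT LR(0).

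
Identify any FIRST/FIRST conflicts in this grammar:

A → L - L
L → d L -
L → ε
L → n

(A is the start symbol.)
No FIRST/FIRST conflicts.

A FIRST/FIRST conflict occurs when two productions N → α and N → β for the same non-terminal have FIRST(α) ∩ FIRST(β) ≠ ∅ (with ε ∈ FIRST of a nullable right-hand side, so two nullable alternatives also conflict).

Productions for L:
  L → d L -: FIRST = { 'd' }
  L → ε: FIRST = { ε }
  L → n: FIRST = { 'n' }
A has only one production, so no FIRST/FIRST conflict is possible there.

All alternatives of each non-terminal have pairwise disjoint FIRST sets.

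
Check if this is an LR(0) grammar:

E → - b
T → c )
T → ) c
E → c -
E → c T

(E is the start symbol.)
Yes, the grammar is LR(0)

Augment with E' → E and build the canonical LR(0) collection (I0 = CLOSURE({[E' → . E]}), then GOTO on every symbol after a dot until no new states appear). It has 11 states:
  I0: { [E → . - b], [E → . c -], [E → . c T], [E' → . E] }  — shift
  I1: { [E → - . b] }  — shift
  I2: { [E' → E .] }  — accept
  I3: { [E → c . -], [E → c . T], [T → . ) c], [T → . c )] }  — shift
  I4: { [T → ) . c] }  — shift
  I5: { [E → c - .] }  — reduce
  I6: { [E → c T .] }  — reduce
  I7: { [T → c . )] }  — shift
  I8: { [T → c ) .] }  — reduce
  I9: { [T → ) c .] }  — reduce
  I10: { [E → - b .] }  — reduce

Every state is either a pure shift/goto state or contains exactly one complete item and nothing to shift — no conflicts. The grammar is LR(0).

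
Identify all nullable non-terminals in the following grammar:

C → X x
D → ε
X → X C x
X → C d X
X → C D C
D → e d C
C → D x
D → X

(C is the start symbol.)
A non-terminal is nullable if it can derive ε (the empty string): either it has an ε-production, or it has a production whose right-hand side consists entirely of nullable non-terminals.

ε-productions: D → ε
So D is immediately nullable.
No further non-terminal can be added: every production for the remaining non-terminals contains a terminal or a non-nullable non-terminal.
Nullable = { 'D' }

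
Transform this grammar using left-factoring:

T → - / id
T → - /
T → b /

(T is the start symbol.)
T → - / T'
T' → id
T' → ε
T → b /

Left-factoring transforms A → αβ₁ | αβ₂ into A → αA' and A' → β₁ | β₂
(α is the longest common prefix among the alternatives). Repeat until
no nonterminal has two alternatives with a common prefix.

Round 1: T has alternatives sharing prefix '- /'. Introduce T': T → - / T'
  Add: T' → id
  Add: T' → ε

No remaining common prefixes — done.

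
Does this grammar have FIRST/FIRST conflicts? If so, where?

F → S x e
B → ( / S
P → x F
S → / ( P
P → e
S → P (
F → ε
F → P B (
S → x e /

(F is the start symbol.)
A FIRST/FIRST conflict occurs when two productions N → α and N → β for the same non-terminal have FIRST(α) ∩ FIRST(β) ≠ ∅ (with ε ∈ FIRST of a nullable right-hand side, so two nullable alternatives also conflict).

FIRST sets of the non-terminals at (or reachable through a nullable prefix from) the front of some alternative:
  FIRST(S) = { '/', 'e', 'x' }
  FIRST(P) = { 'e', 'x' }

Productions for F:
  F → S x e: FIRST = { '/', 'e', 'x' }
  F → ε: FIRST = { ε }
  F → P B (: FIRST = { 'e', 'x' }
Productions for P:
  P → x F: FIRST = { 'x' }
  P → e: FIRST = { 'e' }
Productions for S:
  S → / ( P: FIRST = { '/' }
  S → P (: FIRST = { 'e', 'x' }
  S → x e /: FIRST = { 'x' }
B has only one production, so no FIRST/FIRST conflict is possible there.

Conflict for F: F → S x e and F → P B (
  Overlap: { 'e', 'x' }
Conflict for S: S → P ( and S → x e /
  Overlap: { 'x' }

Answer: Yes. F → S x e / F → P B '(' on { 'e', 'x' }; S → P '(' / S → x e '/' on { 'x' }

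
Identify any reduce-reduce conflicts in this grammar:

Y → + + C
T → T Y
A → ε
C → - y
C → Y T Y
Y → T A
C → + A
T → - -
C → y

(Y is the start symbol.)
Yes — I15: [C → Y T Y .] vs [T → T Y .]

Augment with Y' → Y and build the canonical LR(0) collection (I0 = CLOSURE({[Y' → . Y]}), then GOTO on every symbol after a dot until no new states appear). It has 18 states:
  I0: { [T → . - -], [T → . T Y], [Y → . + + C], [Y → . T A], [Y' → . Y] }  — shift
  I1: { [Y → + . + C] }  — shift
  I2: { [T → - . -] }  — shift
  I3: { [A → .], [T → . - -], [T → . T Y], [T → T . Y], [Y → . + + C], [Y → . T A], [Y → T . A] }  — shift, reduce
  I4: { [Y' → Y .] }  — accept
  I5: { [Y → T A .] }  — reduce
  I6: { [T → T Y .] }  — reduce
  I7: { [T → - - .] }  — reduce
  I8: { [C → . + A], [C → . - y], [C → . Y T Y], [C → . y], [T → . - -], [T → . T Y], [Y → + + . C], [Y → . + + C], [Y → . T A] }  — shift
  I9: { [A → .], [C → + . A], [Y → + . + C] }  — shift, reduce
  I10: { [C → - . y], [T → - . -] }  — shift
  I11: { [Y → + + C .] }  — reduce
  I12: { [C → Y . T Y], [T → . - -], [T → . T Y] }  — shift
  I13: { [C → y .] }  — reduce
  I14: { [C → Y T . Y], [T → . - -], [T → . T Y], [T → T . Y], [Y → . + + C], [Y → . T A] }  — shift
  I15: { [C → Y T Y .], [T → T Y .] }  — 2 reduces
  I16: { [C → - y .] }  — reduce
  I17: { [C → + A .] }  — reduce

I15 contains complete items [C → Y T Y .], [T → T Y .] — reduce-reduce conflict.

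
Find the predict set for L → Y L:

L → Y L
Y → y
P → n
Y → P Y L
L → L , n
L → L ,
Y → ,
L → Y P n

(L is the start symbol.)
{ ',', 'n', 'y' }

PREDICT(L → Y L) = (FIRST(RHS) \ {ε}) ∪ (FOLLOW(L) if ε ∈ FIRST(RHS), i.e. RHS ⇒* ε)
FIRST(Y) = { ',', 'n', 'y' }
FIRST(Y L) = { ',', 'n', 'y' }
ε ∉ FIRST(Y L), so FOLLOW(L) is not added.
PREDICT(L → Y L) = { ',', 'n', 'y' }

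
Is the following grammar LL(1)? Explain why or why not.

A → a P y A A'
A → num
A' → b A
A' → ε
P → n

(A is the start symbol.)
No. Predict set conflict for A': { 'b' }

A grammar is LL(1) if for each non-terminal N with multiple productions, the predict sets of those productions are pairwise disjoint, where PREDICT(N → α) = (FIRST(α) \ {ε}) ∪ (FOLLOW(N) if α ⇒* ε).

Relevant sets:
  FOLLOW(A') = { $, 'b' }

For A:
  PREDICT(A → a P y A A') = { 'a' }
  PREDICT(A → num) = { 'num' }
For A':
  PREDICT(A' → b A) = { 'b' }
  PREDICT(A' → ε) = { $, 'b' }
P has a single production, so nothing to check there.

Conflict found: Predict set conflict for A': { 'b' }
The grammar is NOT LL(1).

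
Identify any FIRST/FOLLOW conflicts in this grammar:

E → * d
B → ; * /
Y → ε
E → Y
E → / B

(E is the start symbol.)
No FIRST/FOLLOW conflicts.

A FIRST/FOLLOW conflict occurs when a non-terminal N has a nullable alternative N → β (β ⇒* ε) and another alternative N → α with FIRST(α) ∩ FOLLOW(N) ≠ ∅: on such a lookahead the parser cannot decide between expanding α and letting N vanish via β.

Nullable non-terminals: E, Y.
FIRST sets used below: FIRST(Y) = { ε }

E: nullable alternative(s) E → Y; FOLLOW(E) = { $ }
  E → * d: FIRST \ {ε} = { '*' } — disjoint from FOLLOW(E)
  E → Y: FIRST \ {ε} = { } — this is the only nullable alternative, skip
  E → / B: FIRST \ {ε} = { '/' } — disjoint from FOLLOW(E)
Y has a nullable alternative but only one production, so nothing to check.

B has no nullable alternative, so no FIRST/FOLLOW check is needed there.

No FIRST/FOLLOW conflicts found.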